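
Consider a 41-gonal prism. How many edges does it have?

123

A prism on an n-gon has two n-gon bases and n rectangular sides: V = 2·41 = 82, E = 3·41 = 123, F = 41 + 2 = 43.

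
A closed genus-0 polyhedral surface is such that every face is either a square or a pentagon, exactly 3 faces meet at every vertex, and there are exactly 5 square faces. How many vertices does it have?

10

Let x be the number of pentagons; then F = 5 + x.
Edge–face incidences: 2E = 4·5 + 5·x = 20 + 5x.
Every vertex has degree 3, so 3V = 2E.
Euler: V − E + F = 2 ⇒ (2E)/3 − E + (5 + x) = 2.
Multiply by 6: 2·(2E) − 3·(2E) + 6·(5 + x) = 12, i.e. 30 + 6x − (20 + 5x) = 12.
Collecting terms: x + 10 = 12, so x = 2.
Then 2E = 20 + 5·2 = 30, so E = 15, V = 2E/3 = 10, F = 5 + 2 = 7.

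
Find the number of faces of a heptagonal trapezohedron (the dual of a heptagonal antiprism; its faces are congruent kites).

The n-trapezohedron (dual of the n-antiprism) has V = 2·7 + 2 = 16, E = 4·7 = 28, F = 2·7 = 14.
Check: V − E + F = 16 − 28 + 14 = 2.

14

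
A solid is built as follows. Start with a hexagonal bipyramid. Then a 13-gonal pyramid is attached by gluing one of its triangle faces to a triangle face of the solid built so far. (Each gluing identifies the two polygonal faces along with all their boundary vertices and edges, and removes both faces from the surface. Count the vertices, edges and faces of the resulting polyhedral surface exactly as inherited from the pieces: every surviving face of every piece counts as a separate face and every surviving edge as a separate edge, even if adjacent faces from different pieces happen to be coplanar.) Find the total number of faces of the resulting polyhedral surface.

A hexagonal bipyramid: V=8, E=18, F=12.
Attach a 13-gonal pyramid (V=14, E=26, F=14) along a 3-gon: merge 3 vertices and 3 edges, delete both glued faces → V=19, E=41, F=24.
Check: V − E + F = 19 − 41 + 24 = 2.

24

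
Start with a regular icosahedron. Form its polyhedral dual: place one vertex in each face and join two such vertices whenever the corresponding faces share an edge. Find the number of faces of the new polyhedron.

12

The base solid has V = 12, E = 30, F = 20.
The dual swaps V and F and preserves E: V′ = F = 20, E′ = E = 30, F′ = V = 12.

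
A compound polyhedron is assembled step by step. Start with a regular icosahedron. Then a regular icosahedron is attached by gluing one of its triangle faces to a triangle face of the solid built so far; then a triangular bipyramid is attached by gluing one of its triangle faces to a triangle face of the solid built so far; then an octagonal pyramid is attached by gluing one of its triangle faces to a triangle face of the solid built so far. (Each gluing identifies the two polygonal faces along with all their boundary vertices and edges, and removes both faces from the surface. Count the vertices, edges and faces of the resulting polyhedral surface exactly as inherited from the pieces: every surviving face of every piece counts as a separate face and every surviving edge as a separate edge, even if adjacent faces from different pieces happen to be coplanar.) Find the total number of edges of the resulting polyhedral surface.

76

A regular icosahedron: V=12, E=30, F=20.
Attach a regular icosahedron (V=12, E=30, F=20) along a 3-gon: merge 3 vertices and 3 edges, delete both glued faces → V=21, E=57, F=38.
Attach a triangular bipyramid (V=5, E=9, F=6) along a 3-gon: merge 3 vertices and 3 edges, delete both glued faces → V=23, E=63, F=42.
Attach an octagonal pyramid (V=9, E=16, F=9) along a 3-gon: merge 3 vertices and 3 edges, delete both glued faces → V=29, E=76, F=49.
Check: V − E + F = 29 − 76 + 49 = 2.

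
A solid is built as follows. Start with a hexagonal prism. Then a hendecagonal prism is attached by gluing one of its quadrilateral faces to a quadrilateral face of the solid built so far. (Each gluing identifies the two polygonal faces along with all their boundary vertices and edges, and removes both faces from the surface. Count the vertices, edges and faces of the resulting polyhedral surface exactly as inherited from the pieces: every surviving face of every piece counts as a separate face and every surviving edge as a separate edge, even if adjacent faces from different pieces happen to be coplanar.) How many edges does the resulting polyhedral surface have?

A hexagonal prism: V=12, E=18, F=8.
Attach a hendecagonal prism (V=22, E=33, F=13) along a 4-gon: merge 4 vertices and 4 edges, delete both glued faces → V=30, E=47, F=19.
Check: V − E + F = 30 − 47 + 19 = 2.

47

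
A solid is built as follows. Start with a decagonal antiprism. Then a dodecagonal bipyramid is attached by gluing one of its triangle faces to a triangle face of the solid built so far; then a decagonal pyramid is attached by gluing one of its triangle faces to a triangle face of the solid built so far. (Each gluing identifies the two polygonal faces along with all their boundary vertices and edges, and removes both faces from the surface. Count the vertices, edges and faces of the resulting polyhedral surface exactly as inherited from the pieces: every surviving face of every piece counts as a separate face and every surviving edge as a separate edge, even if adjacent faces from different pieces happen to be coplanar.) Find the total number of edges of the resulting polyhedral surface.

90

A decagonal antiprism: V=20, E=40, F=22.
Attach a dodecagonal bipyramid (V=14, E=36, F=24) along a 3-gon: merge 3 vertices and 3 edges, delete both glued faces → V=31, E=73, F=44.
Attach a decagonal pyramid (V=11, E=20, F=11) along a 3-gon: merge 3 vertices and 3 edges, delete both glued faces → V=39, E=90, F=53.
Check: V − E + F = 39 − 90 + 53 = 2.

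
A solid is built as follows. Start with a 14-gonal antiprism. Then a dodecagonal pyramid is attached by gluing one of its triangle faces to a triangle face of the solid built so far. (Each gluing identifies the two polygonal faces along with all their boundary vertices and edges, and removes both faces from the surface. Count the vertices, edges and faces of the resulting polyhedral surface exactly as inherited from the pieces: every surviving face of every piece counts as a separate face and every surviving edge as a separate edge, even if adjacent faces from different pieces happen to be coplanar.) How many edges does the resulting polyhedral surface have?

A 14-gonal antiprism: V=28, E=56, F=30.
Attach a dodecagonal pyramid (V=13, E=24, F=13) along a 3-gon: merge 3 vertices and 3 edges, delete both glued faces → V=38, E=77, F=41.
Check: V − E + F = 38 − 77 + 41 = 2.

77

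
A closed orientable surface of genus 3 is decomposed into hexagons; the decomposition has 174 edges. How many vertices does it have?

χ = 2 − 2·3 = -4, and every face is a hexagon so 6F = 2E.
F = 2E/6 = 58. Then V = -4 + E − F = -4 + 174 − 58 = 112.

112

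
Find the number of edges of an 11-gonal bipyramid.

A bipyramid over an n-gon has 2n triangular faces and n + 2 vertices: V = 11 + 2 = 13, E = 3·11 = 33, F = 2·11 = 22.

33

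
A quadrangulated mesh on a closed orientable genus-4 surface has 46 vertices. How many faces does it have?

52

χ = 2 − 2·4 = -6, and every face is a square so 4F = 2E.
V − E + F = -6 with E = 4F/2 gives 46 − (4/2 − 1)·F = -6, so F = 52 and E = 104.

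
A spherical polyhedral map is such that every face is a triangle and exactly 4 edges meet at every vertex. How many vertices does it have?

Each face has 3 edges and each edge borders two faces, so 2E = 3F.
Each vertex has degree 4, so 4V = 2E and hence V = 3F/4.
Euler: V − E + F = 2 ⇒ (3F/4) − (3F/2) + F = 2.
Multiply by 8: (6 − 12 + 8)F = 16, i.e. 2F = 16.
So F = 8, E = 3·8/2 = 12, V = 3·8/4 = 6.

6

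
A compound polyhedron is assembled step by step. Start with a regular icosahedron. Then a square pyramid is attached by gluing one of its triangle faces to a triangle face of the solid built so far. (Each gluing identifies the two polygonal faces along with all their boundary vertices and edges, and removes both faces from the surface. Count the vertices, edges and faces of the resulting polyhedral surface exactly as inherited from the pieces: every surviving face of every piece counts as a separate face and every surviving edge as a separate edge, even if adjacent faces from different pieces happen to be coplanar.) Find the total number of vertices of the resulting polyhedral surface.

A regular icosahedron: V=12, E=30, F=20.
Attach a square pyramid (V=5, E=8, F=5) along a 3-gon: merge 3 vertices and 3 edges, delete both glued faces → V=14, E=35, F=23.
Check: V − E + F = 14 − 35 + 23 = 2.

14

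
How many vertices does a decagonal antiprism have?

An antiprism on an n-gon has two n-gon caps and 2n triangles: V = 2·10 = 20, E = 4·10 = 40, F = 2·10 + 2 = 22.

20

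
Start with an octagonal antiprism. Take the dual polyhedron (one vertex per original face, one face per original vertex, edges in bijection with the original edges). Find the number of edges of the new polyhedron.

32

The base solid has V = 16, E = 32, F = 18.
The dual swaps V and F and preserves E: V′ = F = 18, E′ = E = 32, F′ = V = 16.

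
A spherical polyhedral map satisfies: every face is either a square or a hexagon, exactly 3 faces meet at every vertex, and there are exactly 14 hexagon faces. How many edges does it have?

54

Let x be the number of squares; then F = 14 + x.
Edge–face incidences: 2E = 6·14 + 4·x = 84 + 4x.
Every vertex has degree 3, so 3V = 2E.
Euler: V − E + F = 2 ⇒ (2E)/3 − E + (14 + x) = 2.
Multiply by 6: 2·(2E) − 3·(2E) + 6·(14 + x) = 12, i.e. 84 + 6x − (84 + 4x) = 12.
Collecting terms: 2x = 12, so x = 6.
Then 2E = 84 + 4·6 = 108, so E = 54, V = 2E/3 = 36, F = 14 + 6 = 20.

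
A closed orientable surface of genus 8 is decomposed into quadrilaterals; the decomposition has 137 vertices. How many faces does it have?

χ = 2 − 2·8 = -14, and every face is a square so 4F = 2E.
V − E + F = -14 with E = 4F/2 gives 137 − (4/2 − 1)·F = -14, so F = 151 and E = 302.

151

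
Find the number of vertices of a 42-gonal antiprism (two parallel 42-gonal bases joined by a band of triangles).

An antiprism on an n-gon has two n-gon caps and 2n triangles: V = 2·42 = 84, E = 4·42 = 168, F = 2·42 + 2 = 86.

84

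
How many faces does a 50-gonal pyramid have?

A pyramid on an n-gon base has one n-gon and n triangles: V = 50 + 1 = 51, E = 2·50 = 100, F = 50 + 1 = 51.

51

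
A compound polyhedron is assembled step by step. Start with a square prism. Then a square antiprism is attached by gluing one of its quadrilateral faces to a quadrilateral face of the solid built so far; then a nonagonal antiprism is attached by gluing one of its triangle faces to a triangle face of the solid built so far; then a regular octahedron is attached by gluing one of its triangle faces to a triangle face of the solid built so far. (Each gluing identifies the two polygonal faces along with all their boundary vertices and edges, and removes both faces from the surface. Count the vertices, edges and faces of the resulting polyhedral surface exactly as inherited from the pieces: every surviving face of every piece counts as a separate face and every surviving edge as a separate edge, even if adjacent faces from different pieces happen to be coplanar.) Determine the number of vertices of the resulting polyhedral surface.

A square prism: V=8, E=12, F=6.
Attach a square antiprism (V=8, E=16, F=10) along a 4-gon: merge 4 vertices and 4 edges, delete both glued faces → V=12, E=24, F=14.
Attach a nonagonal antiprism (V=18, E=36, F=20) along a 3-gon: merge 3 vertices and 3 edges, delete both glued faces → V=27, E=57, F=32.
Attach a regular octahedron (V=6, E=12, F=8) along a 3-gon: merge 3 vertices and 3 edges, delete both glued faces → V=30, E=66, F=38.
Check: V − E + F = 30 − 66 + 38 = 2.

30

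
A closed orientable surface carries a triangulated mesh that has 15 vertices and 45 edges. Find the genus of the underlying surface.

Every face is a triangle and each edge borders two faces, so 3F = 2·45, giving F = 30.
χ = V − E + F = 15 − 45 + 30 = 0.
For a closed orientable surface χ = 2 − 2g, so g = (2 − (0))/2 = 1.

1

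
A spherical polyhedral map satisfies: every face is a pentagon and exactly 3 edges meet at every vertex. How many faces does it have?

Each face has 5 edges and each edge borders two faces, so 2E = 5F.
Each vertex has degree 3, so 3V = 2E and hence V = 5F/3.
Euler: V − E + F = 2 ⇒ (5F/3) − (5F/2) + F = 2.
Multiply by 6: (10 − 15 + 6)F = 12, i.e. 1F = 12.
So F = 12, E = 5·12/2 = 30, V = 5·12/3 = 20.

12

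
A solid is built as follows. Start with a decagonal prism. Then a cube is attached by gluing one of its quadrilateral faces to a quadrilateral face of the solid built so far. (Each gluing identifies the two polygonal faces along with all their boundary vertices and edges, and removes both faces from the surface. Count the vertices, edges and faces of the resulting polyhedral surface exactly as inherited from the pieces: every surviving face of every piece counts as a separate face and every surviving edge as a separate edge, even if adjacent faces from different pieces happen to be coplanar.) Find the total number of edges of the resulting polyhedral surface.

A decagonal prism: V=20, E=30, F=12.
Attach a cube (V=8, E=12, F=6) along a 4-gon: merge 4 vertices and 4 edges, delete both glued faces → V=24, E=38, F=16.
Check: V − E + F = 24 − 38 + 16 = 2.

38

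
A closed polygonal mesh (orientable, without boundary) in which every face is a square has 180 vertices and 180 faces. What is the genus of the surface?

1

Every face is a square, so 2E = 4·180 = 720, giving E = 360.
χ = V − E + F = 180 − 360 + 180 = 0.
For a closed orientable surface χ = 2 − 2g, so g = (2 − (0))/2 = 1.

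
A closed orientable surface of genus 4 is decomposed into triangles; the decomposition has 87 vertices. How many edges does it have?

χ = 2 − 2·4 = -6, and every face is a triangle so 3F = 2E.
V − E + F = -6 with E = 3F/2 gives 87 − (3/2 − 1)·F = -6, so F = 186 and E = 279.

279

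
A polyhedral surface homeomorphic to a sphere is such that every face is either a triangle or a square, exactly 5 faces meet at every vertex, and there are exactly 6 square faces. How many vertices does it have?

Let x be the number of triangles; then F = 6 + x.
Edge–face incidences: 2E = 4·6 + 3·x = 24 + 3x.
Every vertex has degree 5, so 5V = 2E.
Euler: V − E + F = 2 ⇒ (2E)/5 − E + (6 + x) = 2.
Multiply by 10: 2·(2E) − 5·(2E) + 10·(6 + x) = 20, i.e. 60 + 10x − 3·(24 + 3x) = 20.
Collecting terms: x − 12 = 20, so x = 32.
Then 2E = 24 + 3·32 = 120, so E = 60, V = 2E/5 = 24, F = 6 + 32 = 38.

24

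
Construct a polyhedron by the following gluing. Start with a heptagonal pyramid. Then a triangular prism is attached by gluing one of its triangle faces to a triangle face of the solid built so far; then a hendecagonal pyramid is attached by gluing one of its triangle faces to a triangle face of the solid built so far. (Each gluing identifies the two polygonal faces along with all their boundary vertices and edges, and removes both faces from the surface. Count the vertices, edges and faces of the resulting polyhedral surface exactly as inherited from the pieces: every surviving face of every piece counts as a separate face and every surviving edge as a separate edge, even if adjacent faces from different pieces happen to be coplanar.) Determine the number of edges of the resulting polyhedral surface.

39

A heptagonal pyramid: V=8, E=14, F=8.
Attach a triangular prism (V=6, E=9, F=5) along a 3-gon: merge 3 vertices and 3 edges, delete both glued faces → V=11, E=20, F=11.
Attach a hendecagonal pyramid (V=12, E=22, F=12) along a 3-gon: merge 3 vertices and 3 edges, delete both glued faces → V=20, E=39, F=21.
Check: V − E + F = 20 − 39 + 21 = 2.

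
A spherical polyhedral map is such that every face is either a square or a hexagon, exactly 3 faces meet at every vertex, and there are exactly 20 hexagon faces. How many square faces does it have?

Let x be the number of squares; then F = 20 + x.
Edge–face incidences: 2E = 6·20 + 4·x = 120 + 4x.
Every vertex has degree 3, so 3V = 2E.
Euler: V − E + F = 2 ⇒ (2E)/3 − E + (20 + x) = 2.
Multiply by 6: 2·(2E) − 3·(2E) + 6·(20 + x) = 12, i.e. 120 + 6x − (120 + 4x) = 12.
Collecting terms: 2x = 12, so x = 6.
Then 2E = 120 + 4·6 = 144, so E = 72, V = 2E/3 = 48, F = 20 + 6 = 26.

6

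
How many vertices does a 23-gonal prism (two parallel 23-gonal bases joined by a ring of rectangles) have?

A prism on an n-gon has two n-gon bases and n rectangular sides: V = 2·23 = 46, E = 3·23 = 69, F = 23 + 2 = 25.
Check: V − E + F = 46 − 69 + 25 = 2.

46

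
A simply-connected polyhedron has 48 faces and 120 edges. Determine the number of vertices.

Here V − E + F = 2.
V = 2 + E − F = 2 + 120 − 48 = 74.

74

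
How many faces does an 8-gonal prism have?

10

A prism on an n-gon has two n-gon bases and n rectangular sides: V = 2·8 = 16, E = 3·8 = 24, F = 8 + 2 = 10.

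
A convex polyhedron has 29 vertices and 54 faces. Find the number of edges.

Here V − E + F = 2.
E = V + F − (2) = 29 + 54 − (2) = 81.

81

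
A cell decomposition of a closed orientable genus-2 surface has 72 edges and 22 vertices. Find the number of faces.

48

For a closed orientable surface of genus 2, χ = 2 − 2·2 = -2.
F = -2 − V + E = -2 − 22 + 72 = 48.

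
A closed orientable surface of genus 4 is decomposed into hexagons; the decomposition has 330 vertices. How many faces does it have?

168

χ = 2 − 2·4 = -6, and every face is a hexagon so 6F = 2E.
V − E + F = -6 with E = 6F/2 gives 330 − (6/2 − 1)·F = -6, so F = 168 and E = 504.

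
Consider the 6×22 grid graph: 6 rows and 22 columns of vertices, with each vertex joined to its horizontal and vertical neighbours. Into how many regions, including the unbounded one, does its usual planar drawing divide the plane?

The grid has V = 6·22 = 132 vertices and E = 6·21 + 22·5 = 236 edges.
F = 2 − V + E = 2 − 132 + 236 = 106.

106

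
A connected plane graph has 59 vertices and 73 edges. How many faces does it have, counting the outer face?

16

Euler's formula for a connected plane graph: V − E + F = 2, so F = 2 − 59 + 73 = 16.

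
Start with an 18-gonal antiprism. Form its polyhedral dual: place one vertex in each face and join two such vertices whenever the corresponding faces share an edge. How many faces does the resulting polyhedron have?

The base solid has V = 36, E = 72, F = 38.
The dual swaps V and F and preserves E: V′ = F = 38, E′ = E = 72, F′ = V = 36.

36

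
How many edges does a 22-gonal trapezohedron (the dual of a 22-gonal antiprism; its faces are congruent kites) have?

88

The n-trapezohedron (dual of the n-antiprism) has V = 2·22 + 2 = 46, E = 4·22 = 88, F = 2·22 = 44.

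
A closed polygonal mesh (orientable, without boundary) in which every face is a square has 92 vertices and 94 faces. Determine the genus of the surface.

2

Every face is a square, so 2E = 4·94 = 376, giving E = 188.
χ = V − E + F = 92 − 188 + 94 = -2.
For a closed orientable surface χ = 2 − 2g, so g = (2 − (-2))/2 = 2.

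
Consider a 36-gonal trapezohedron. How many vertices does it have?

74

The n-trapezohedron (dual of the n-antiprism) has V = 2·36 + 2 = 74, E = 4·36 = 144, F = 2·36 = 72.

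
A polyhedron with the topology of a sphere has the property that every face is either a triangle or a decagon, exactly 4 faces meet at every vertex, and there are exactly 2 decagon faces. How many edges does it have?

Let x be the number of triangles; then F = 2 + x.
Edge–face incidences: 2E = 10·2 + 3·x = 20 + 3x.
Every vertex has degree 4, so 4V = 2E.
Euler: V − E + F = 2 ⇒ (2E)/4 − E + (2 + x) = 2.
Multiply by 8: 2·(2E) − 4·(2E) + 8·(2 + x) = 16, i.e. 16 + 8x − 2·(20 + 3x) = 16.
Collecting terms: 2x − 24 = 16, so 2x = 40, so x = 20.
Then 2E = 20 + 3·20 = 80, so E = 40, V = 2E/4 = 20, F = 2 + 20 = 22.

40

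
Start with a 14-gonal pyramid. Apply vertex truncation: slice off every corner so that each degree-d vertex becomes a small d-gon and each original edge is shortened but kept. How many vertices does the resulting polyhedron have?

56

The base solid has V = 15, E = 28, F = 15.
Truncation replaces each original edge-end by a new vertex, so V′ = 2E = 56.
Each original edge survives, and each old vertex of degree d contributes d new edges; summing degrees gives Σd = 2E, so E′ = E + 2E = 3E = 84.
Each original face survives and each original vertex becomes one new face: F′ = F + V = 30.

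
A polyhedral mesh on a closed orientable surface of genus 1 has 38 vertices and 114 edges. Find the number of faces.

For a closed orientable surface of genus 1, χ = 2 − 2·1 = 0.
F = 0 − V + E = 0 − 38 + 114 = 76.

76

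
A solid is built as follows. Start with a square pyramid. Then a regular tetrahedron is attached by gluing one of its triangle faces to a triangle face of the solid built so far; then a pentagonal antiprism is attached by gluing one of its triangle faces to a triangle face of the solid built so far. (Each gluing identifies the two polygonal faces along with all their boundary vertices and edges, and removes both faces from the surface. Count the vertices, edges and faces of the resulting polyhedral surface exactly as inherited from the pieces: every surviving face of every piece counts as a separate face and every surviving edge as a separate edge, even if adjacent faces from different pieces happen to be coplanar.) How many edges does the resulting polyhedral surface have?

A square pyramid: V=5, E=8, F=5.
Attach a regular tetrahedron (V=4, E=6, F=4) along a 3-gon: merge 3 vertices and 3 edges, delete both glued faces → V=6, E=11, F=7.
Attach a pentagonal antiprism (V=10, E=20, F=12) along a 3-gon: merge 3 vertices and 3 edges, delete both glued faces → V=13, E=28, F=17.
Check: V − E + F = 13 − 28 + 17 = 2.

28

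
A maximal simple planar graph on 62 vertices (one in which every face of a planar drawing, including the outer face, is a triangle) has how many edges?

In a plane triangulation 3F = 2E and V − E + F = 2, so E = 3V − 6 = 3·62 − 6 = 180.

180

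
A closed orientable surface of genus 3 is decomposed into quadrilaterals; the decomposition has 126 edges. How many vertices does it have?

59

χ = 2 − 2·3 = -4, and every face is a square so 4F = 2E.
F = 2E/4 = 63. Then V = -4 + E − F = -4 + 126 − 63 = 59.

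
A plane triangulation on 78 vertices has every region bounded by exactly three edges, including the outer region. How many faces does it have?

152

In a plane triangulation 3F = 2E and V − E + F = 2, so F = 2V − 4 = 2·78 − 4 = 152.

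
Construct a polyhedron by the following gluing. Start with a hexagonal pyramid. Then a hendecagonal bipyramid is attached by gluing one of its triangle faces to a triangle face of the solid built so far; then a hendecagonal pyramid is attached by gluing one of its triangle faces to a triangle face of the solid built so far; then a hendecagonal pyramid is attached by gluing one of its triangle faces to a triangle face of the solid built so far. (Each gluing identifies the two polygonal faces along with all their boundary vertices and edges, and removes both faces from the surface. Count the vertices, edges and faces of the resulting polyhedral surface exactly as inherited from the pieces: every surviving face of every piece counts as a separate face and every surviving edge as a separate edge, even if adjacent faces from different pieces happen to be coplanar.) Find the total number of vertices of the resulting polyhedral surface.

A hexagonal pyramid: V=7, E=12, F=7.
Attach a hendecagonal bipyramid (V=13, E=33, F=22) along a 3-gon: merge 3 vertices and 3 edges, delete both glued faces → V=17, E=42, F=27.
Attach a hendecagonal pyramid (V=12, E=22, F=12) along a 3-gon: merge 3 vertices and 3 edges, delete both glued faces → V=26, E=61, F=37.
Attach a hendecagonal pyramid (V=12, E=22, F=12) along a 3-gon: merge 3 vertices and 3 edges, delete both glued faces → V=35, E=80, F=47.
Check: V − E + F = 35 − 80 + 47 = 2.

35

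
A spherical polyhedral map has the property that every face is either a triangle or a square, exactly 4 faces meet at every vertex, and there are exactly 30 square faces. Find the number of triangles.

8

Let x be the number of triangles; then F = 30 + x.
Edge–face incidences: 2E = 4·30 + 3·x = 120 + 3x.
Every vertex has degree 4, so 4V = 2E.
Euler: V − E + F = 2 ⇒ (2E)/4 − E + (30 + x) = 2.
Multiply by 8: 2·(2E) − 4·(2E) + 8·(30 + x) = 16, i.e. 240 + 8x − 2·(120 + 3x) = 16.
Collecting terms: 2x = 16, so x = 8.
Then 2E = 120 + 3·8 = 144, so E = 72, V = 2E/4 = 36, F = 30 + 8 = 38.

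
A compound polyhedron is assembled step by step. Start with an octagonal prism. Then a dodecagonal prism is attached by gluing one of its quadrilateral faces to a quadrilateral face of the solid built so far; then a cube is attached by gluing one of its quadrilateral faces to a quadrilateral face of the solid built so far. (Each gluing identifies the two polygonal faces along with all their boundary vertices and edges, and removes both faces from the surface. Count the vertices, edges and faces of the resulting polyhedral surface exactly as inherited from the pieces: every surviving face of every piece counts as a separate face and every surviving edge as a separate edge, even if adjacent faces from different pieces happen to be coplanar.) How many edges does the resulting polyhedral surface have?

An octagonal prism: V=16, E=24, F=10.
Attach a dodecagonal prism (V=24, E=36, F=14) along a 4-gon: merge 4 vertices and 4 edges, delete both glued faces → V=36, E=56, F=22.
Attach a cube (V=8, E=12, F=6) along a 4-gon: merge 4 vertices and 4 edges, delete both glued faces → V=40, E=64, F=26.
Check: V − E + F = 40 − 64 + 26 = 2.

64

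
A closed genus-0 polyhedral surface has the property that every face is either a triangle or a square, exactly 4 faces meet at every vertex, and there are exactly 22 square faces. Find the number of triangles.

8

Let x be the number of triangles; then F = 22 + x.
Edge–face incidences: 2E = 4·22 + 3·x = 88 + 3x.
Every vertex has degree 4, so 4V = 2E.
Euler: V − E + F = 2 ⇒ (2E)/4 − E + (22 + x) = 2.
Multiply by 8: 2·(2E) − 4·(2E) + 8·(22 + x) = 16, i.e. 176 + 8x − 2·(88 + 3x) = 16.
Collecting terms: 2x = 16, so x = 8.
Then 2E = 88 + 3·8 = 112, so E = 56, V = 2E/4 = 28, F = 22 + 8 = 30.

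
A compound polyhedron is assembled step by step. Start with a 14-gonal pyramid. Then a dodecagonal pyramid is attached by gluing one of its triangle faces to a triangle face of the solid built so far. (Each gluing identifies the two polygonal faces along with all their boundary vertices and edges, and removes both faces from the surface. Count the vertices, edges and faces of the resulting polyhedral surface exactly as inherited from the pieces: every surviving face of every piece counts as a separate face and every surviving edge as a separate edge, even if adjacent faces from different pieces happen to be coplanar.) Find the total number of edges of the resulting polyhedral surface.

49

A 14-gonal pyramid: V=15, E=28, F=15.
Attach a dodecagonal pyramid (V=13, E=24, F=13) along a 3-gon: merge 3 vertices and 3 edges, delete both glued faces → V=25, E=49, F=26.
Check: V − E + F = 25 − 49 + 26 = 2.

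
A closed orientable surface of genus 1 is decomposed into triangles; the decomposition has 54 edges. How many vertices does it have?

18

χ = 2 − 2·1 = 0, and every face is a triangle so 3F = 2E.
F = 2E/3 = 36. Then V = 0 + E − F = 0 + 54 − 36 = 18.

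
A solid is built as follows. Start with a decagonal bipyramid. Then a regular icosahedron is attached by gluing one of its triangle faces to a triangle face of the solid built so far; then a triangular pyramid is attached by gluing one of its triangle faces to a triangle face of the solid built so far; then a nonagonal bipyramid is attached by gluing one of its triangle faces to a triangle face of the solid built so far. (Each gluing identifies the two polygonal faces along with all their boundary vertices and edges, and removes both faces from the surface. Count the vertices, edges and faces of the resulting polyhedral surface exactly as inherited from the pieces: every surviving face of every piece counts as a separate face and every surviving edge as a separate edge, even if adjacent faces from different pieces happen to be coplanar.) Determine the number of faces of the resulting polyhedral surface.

56

A decagonal bipyramid: V=12, E=30, F=20.
Attach a regular icosahedron (V=12, E=30, F=20) along a 3-gon: merge 3 vertices and 3 edges, delete both glued faces → V=21, E=57, F=38.
Attach a triangular pyramid (V=4, E=6, F=4) along a 3-gon: merge 3 vertices and 3 edges, delete both glued faces → V=22, E=60, F=40.
Attach a nonagonal bipyramid (V=11, E=27, F=18) along a 3-gon: merge 3 vertices and 3 edges, delete both glued faces → V=30, E=84, F=56.
Check: V − E + F = 30 − 84 + 56 = 2.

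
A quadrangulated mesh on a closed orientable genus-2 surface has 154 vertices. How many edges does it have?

312

χ = 2 − 2·2 = -2, and every face is a square so 4F = 2E.
V − E + F = -2 with E = 4F/2 gives 154 − (4/2 − 1)·F = -2, so F = 156 and E = 312.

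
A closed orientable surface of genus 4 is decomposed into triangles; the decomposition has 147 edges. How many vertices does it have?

43

χ = 2 − 2·4 = -6, and every face is a triangle so 3F = 2E.
F = 2E/3 = 98. Then V = -6 + E − F = -6 + 147 − 98 = 43.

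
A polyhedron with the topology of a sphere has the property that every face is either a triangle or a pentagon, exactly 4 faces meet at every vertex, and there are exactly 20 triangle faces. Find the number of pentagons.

12

Let x be the number of pentagons; then F = 20 + x.
Edge–face incidences: 2E = 3·20 + 5·x = 60 + 5x.
Every vertex has degree 4, so 4V = 2E.
Euler: V − E + F = 2 ⇒ (2E)/4 − E + (20 + x) = 2.
Multiply by 8: 2·(2E) − 4·(2E) + 8·(20 + x) = 16, i.e. 160 + 8x − 2·(60 + 5x) = 16.
Collecting terms: −2x + 40 = 16, so −2x = −24, so x = 12.
Then 2E = 60 + 5·12 = 120, so E = 60, V = 2E/4 = 30, F = 20 + 12 = 32.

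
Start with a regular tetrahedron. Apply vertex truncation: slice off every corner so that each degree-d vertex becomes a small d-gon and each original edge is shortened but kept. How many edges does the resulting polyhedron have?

The base solid has V = 4, E = 6, F = 4.
Truncation replaces each original edge-end by a new vertex, so V′ = 2E = 12.
Each original edge survives, and each old vertex of degree d contributes d new edges; summing degrees gives Σd = 2E, so E′ = E + 2E = 3E = 18.
Each original face survives and each original vertex becomes one new face: F′ = F + V = 8.

18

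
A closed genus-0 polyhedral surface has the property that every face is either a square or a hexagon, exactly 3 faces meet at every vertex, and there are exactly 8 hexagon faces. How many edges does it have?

36

Let x be the number of squares; then F = 8 + x.
Edge–face incidences: 2E = 6·8 + 4·x = 48 + 4x.
Every vertex has degree 3, so 3V = 2E.
Euler: V − E + F = 2 ⇒ (2E)/3 − E + (8 + x) = 2.
Multiply by 6: 2·(2E) − 3·(2E) + 6·(8 + x) = 12, i.e. 48 + 6x − (48 + 4x) = 12.
Collecting terms: 2x = 12, so x = 6.
Then 2E = 48 + 4·6 = 72, so E = 36, V = 2E/3 = 24, F = 8 + 6 = 14.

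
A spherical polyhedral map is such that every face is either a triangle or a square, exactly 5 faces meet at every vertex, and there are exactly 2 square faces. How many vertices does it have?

16

Let x be the number of triangles; then F = 2 + x.
Edge–face incidences: 2E = 4·2 + 3·x = 8 + 3x.
Every vertex has degree 5, so 5V = 2E.
Euler: V − E + F = 2 ⇒ (2E)/5 − E + (2 + x) = 2.
Multiply by 10: 2·(2E) − 5·(2E) + 10·(2 + x) = 20, i.e. 20 + 10x − 3·(8 + 3x) = 20.
Collecting terms: x − 4 = 20, so x = 24.
Then 2E = 8 + 3·24 = 80, so E = 40, V = 2E/5 = 16, F = 2 + 24 = 26.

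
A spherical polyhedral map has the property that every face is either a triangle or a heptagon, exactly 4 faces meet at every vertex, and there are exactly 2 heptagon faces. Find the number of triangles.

Let x be the number of triangles; then F = 2 + x.
Edge–face incidences: 2E = 7·2 + 3·x = 14 + 3x.
Every vertex has degree 4, so 4V = 2E.
Euler: V − E + F = 2 ⇒ (2E)/4 − E + (2 + x) = 2.
Multiply by 8: 2·(2E) − 4·(2E) + 8·(2 + x) = 16, i.e. 16 + 8x − 2·(14 + 3x) = 16.
Collecting terms: 2x − 12 = 16, so 2x = 28, so x = 14.
Then 2E = 14 + 3·14 = 56, so E = 28, V = 2E/4 = 14, F = 2 + 14 = 16.

14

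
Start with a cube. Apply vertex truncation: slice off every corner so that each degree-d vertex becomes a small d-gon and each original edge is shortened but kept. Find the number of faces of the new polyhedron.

14

The base solid has V = 8, E = 12, F = 6.
Truncation replaces each original edge-end by a new vertex, so V′ = 2E = 24.
Each original edge survives, and each old vertex of degree d contributes d new edges; summing degrees gives Σd = 2E, so E′ = E + 2E = 3E = 36.
Each original face survives and each original vertex becomes one new face: F′ = F + V = 14.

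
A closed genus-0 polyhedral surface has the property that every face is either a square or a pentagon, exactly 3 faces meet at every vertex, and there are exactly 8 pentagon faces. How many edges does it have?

Let x be the number of squares; then F = 8 + x.
Edge–face incidences: 2E = 5·8 + 4·x = 40 + 4x.
Every vertex has degree 3, so 3V = 2E.
Euler: V − E + F = 2 ⇒ (2E)/3 − E + (8 + x) = 2.
Multiply by 6: 2·(2E) − 3·(2E) + 6·(8 + x) = 12, i.e. 48 + 6x − (40 + 4x) = 12.
Collecting terms: 2x + 8 = 12, so 2x = 4, so x = 2.
Then 2E = 40 + 4·2 = 48, so E = 24, V = 2E/3 = 16, F = 8 + 2 = 10.

24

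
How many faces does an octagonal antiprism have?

18

An antiprism on an n-gon has two n-gon caps and 2n triangles: V = 2·8 = 16, E = 4·8 = 32, F = 2·8 + 2 = 18.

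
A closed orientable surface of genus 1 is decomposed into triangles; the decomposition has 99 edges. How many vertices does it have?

33

χ = 2 − 2·1 = 0, and every face is a triangle so 3F = 2E.
F = 2E/3 = 66. Then V = 0 + E − F = 0 + 99 − 66 = 33.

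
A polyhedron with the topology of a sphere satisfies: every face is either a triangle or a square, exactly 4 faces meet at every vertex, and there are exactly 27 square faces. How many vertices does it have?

33

Let x be the number of triangles; then F = 27 + x.
Edge–face incidences: 2E = 4·27 + 3·x = 108 + 3x.
Every vertex has degree 4, so 4V = 2E.
Euler: V − E + F = 2 ⇒ (2E)/4 − E + (27 + x) = 2.
Multiply by 8: 2·(2E) − 4·(2E) + 8·(27 + x) = 16, i.e. 216 + 8x − 2·(108 + 3x) = 16.
Collecting terms: 2x = 16, so x = 8.
Then 2E = 108 + 3·8 = 132, so E = 66, V = 2E/4 = 33, F = 27 + 8 = 35.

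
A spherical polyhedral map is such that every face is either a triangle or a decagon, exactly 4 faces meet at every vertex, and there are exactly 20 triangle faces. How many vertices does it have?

20

Let x be the number of decagons; then F = 20 + x.
Edge–face incidences: 2E = 3·20 + 10·x = 60 + 10x.
Every vertex has degree 4, so 4V = 2E.
Euler: V − E + F = 2 ⇒ (2E)/4 − E + (20 + x) = 2.
Multiply by 8: 2·(2E) − 4·(2E) + 8·(20 + x) = 16, i.e. 160 + 8x − 2·(60 + 10x) = 16.
Collecting terms: −12x + 40 = 16, so −12x = −24, so x = 2.
Then 2E = 60 + 10·2 = 80, so E = 40, V = 2E/4 = 20, F = 20 + 2 = 22.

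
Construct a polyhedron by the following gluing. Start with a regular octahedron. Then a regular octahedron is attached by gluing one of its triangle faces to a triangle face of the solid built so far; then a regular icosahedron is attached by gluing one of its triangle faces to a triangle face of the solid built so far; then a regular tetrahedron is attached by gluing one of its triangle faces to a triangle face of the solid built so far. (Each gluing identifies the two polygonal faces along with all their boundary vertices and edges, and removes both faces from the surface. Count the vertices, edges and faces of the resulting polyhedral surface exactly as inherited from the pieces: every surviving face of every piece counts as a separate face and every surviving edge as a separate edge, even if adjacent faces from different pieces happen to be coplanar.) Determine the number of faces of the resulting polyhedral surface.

A regular octahedron: V=6, E=12, F=8.
Attach a regular octahedron (V=6, E=12, F=8) along a 3-gon: merge 3 vertices and 3 edges, delete both glued faces → V=9, E=21, F=14.
Attach a regular icosahedron (V=12, E=30, F=20) along a 3-gon: merge 3 vertices and 3 edges, delete both glued faces → V=18, E=48, F=32.
Attach a regular tetrahedron (V=4, E=6, F=4) along a 3-gon: merge 3 vertices and 3 edges, delete both glued faces → V=19, E=51, F=34.
Check: V − E + F = 19 − 51 + 34 = 2.

34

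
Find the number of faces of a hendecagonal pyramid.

12

A pyramid on an n-gon base has one n-gon and n triangles: V = 11 + 1 = 12, E = 2·11 = 22, F = 11 + 1 = 12.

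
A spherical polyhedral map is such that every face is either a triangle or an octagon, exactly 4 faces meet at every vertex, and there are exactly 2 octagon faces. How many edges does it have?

Let x be the number of triangles; then F = 2 + x.
Edge–face incidences: 2E = 8·2 + 3·x = 16 + 3x.
Every vertex has degree 4, so 4V = 2E.
Euler: V − E + F = 2 ⇒ (2E)/4 − E + (2 + x) = 2.
Multiply by 8: 2·(2E) − 4·(2E) + 8·(2 + x) = 16, i.e. 16 + 8x − 2·(16 + 3x) = 16.
Collecting terms: 2x − 16 = 16, so 2x = 32, so x = 16.
Then 2E = 16 + 3·16 = 64, so E = 32, V = 2E/4 = 16, F = 2 + 16 = 18.

32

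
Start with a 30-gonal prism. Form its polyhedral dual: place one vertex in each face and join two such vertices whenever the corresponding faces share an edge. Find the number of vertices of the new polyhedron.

The base solid has V = 60, E = 90, F = 32.
The dual swaps V and F and preserves E: V′ = F = 32, E′ = E = 90, F′ = V = 60.

32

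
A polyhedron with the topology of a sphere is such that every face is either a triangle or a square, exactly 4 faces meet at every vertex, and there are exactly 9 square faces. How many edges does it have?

Let x be the number of triangles; then F = 9 + x.
Edge–face incidences: 2E = 4·9 + 3·x = 36 + 3x.
Every vertex has degree 4, so 4V = 2E.
Euler: V − E + F = 2 ⇒ (2E)/4 − E + (9 + x) = 2.
Multiply by 8: 2·(2E) − 4·(2E) + 8·(9 + x) = 16, i.e. 72 + 8x − 2·(36 + 3x) = 16.
Collecting terms: 2x = 16, so x = 8.
Then 2E = 36 + 3·8 = 60, so E = 30, V = 2E/4 = 15, F = 9 + 8 = 17.

30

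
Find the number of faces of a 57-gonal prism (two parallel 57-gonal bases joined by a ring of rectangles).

A prism on an n-gon has two n-gon bases and n rectangular sides: V = 2·57 = 114, E = 3·57 = 171, F = 57 + 2 = 59.

59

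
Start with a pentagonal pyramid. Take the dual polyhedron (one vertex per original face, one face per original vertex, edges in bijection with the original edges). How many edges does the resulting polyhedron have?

10

The base solid has V = 6, E = 10, F = 6.
The dual swaps V and F and preserves E: V′ = F = 6, E′ = E = 10, F′ = V = 6.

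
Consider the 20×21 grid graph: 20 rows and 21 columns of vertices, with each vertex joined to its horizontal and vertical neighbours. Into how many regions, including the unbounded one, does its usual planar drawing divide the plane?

381

The grid has V = 20·21 = 420 vertices and E = 20·20 + 21·19 = 799 edges.
F = 2 − V + E = 2 − 420 + 799 = 381.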